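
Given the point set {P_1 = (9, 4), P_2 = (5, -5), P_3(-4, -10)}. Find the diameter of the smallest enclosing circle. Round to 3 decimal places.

Side lengths²: P_1P_2² = 97, P_1P_3² = 365, P_2P_3² = 106.
Since P_1P_3² = 365 ≥ 106 + 97 = 203, the angle opposite P_1P_3 is not acute, so the smallest enclosing circle has P_1P_3 as diameter.
Centre = midpoint of P_1P_3 = (2.5, -3), r² = 365/4 = 91.25.
Diameter = 2r = 2√(91.25) ≈ 19.105.

19.105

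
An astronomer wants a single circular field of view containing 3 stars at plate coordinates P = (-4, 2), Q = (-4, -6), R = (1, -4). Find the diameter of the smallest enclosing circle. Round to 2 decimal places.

Side lengths²: PQ² = 64, PR² = 61, QR² = 29.
Since PQ² = 64 < 61 + 29 = 90, the triangle is acute, so the smallest enclosing circle is the circumcircle.
Circumcentre = (-2.7, -2), r² = 17.69.
Diameter = 2r = 2√(17.69) ≈ 8.41.

8.41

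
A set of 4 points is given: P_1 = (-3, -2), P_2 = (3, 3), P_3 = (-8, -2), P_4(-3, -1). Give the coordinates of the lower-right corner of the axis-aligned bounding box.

(3, -2)

x-range [-8, 3], y-range [-2, 3].
The lower-right corner is (3, -2).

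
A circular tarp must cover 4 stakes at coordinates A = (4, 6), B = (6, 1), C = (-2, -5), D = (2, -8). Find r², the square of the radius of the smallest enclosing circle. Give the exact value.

50

By Welzl's lemma the MEC is supported by two points (diametrically opposite) or three points (on a circumcircle).
The farthest pair is A–D with squared distance 200. The circle on this segment as diameter has centre (3, -1) and r² = 200/4 = 50.
Check B: distance² to centre = 13 ≤ 50, so it lies inside.
All remaining points lie in this disk, and no smaller disk contains both endpoints, so this is the minimum enclosing circle.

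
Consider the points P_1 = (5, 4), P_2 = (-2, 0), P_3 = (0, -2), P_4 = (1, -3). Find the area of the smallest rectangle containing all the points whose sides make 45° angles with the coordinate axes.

33

In coordinates u = x + y, v = x − y the rectangle is axis-aligned; the map (x,y)→(u,v) scales areas by 2.
u-values: 9, -2, -2, -2; range = 9 − (-2) = 11.
v-values: 1, -2, 2, 4; range = 4 − (-2) = 6.
Area = (11 × 6) / 2 = 33.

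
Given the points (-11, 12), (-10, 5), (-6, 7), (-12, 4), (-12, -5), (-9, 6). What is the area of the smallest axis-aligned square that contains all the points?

289

The bounding box has width 6 and height 17.
An axis-aligned square enclosing the set must have side ≥ max(width, height).
So the minimum side is max(6, 17) = 17.
Area = 17² = 289.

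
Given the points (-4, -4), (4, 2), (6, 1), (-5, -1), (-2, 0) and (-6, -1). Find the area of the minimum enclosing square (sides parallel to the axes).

The bounding box has width 12 and height 6.
An axis-aligned square enclosing the set must have side ≥ max(width, height).
So the minimum side is max(12, 6) = 12.
Area = 12² = 144.

144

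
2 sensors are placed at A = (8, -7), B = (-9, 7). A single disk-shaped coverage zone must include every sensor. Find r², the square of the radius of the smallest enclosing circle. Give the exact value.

121.25

The smallest circle enclosing two points has them as diameter endpoints.
Centre = midpoint = (-0.5, 0); r² = |AB|²/4 = 485/4 = 121.25.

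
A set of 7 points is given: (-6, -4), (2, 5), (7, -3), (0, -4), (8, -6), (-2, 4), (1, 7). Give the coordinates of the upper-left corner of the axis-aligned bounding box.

(-6, 7)

x-range [-6, 8], y-range [-6, 7].
The upper-left corner is (-6, 7).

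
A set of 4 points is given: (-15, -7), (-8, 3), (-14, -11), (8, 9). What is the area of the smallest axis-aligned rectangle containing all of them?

460

x ranges over [-15, 8], width 23.
y ranges over [-11, 9], height 20.
Area = 23 × 20 = 460.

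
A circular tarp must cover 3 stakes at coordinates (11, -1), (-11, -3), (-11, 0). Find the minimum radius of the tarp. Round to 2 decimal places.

11.06

Call the three points A, B, C in the order given.
Side lengths²: AB² = 488, AC² = 485, BC² = 9.
Since AB² = 488 < 485 + 9 = 494, the triangle is acute, so the smallest enclosing circle is the circumcircle.
Circumcentre = (-1/22, -1.5), r² = 29585/242.
r = √(29585/242) ≈ 11.06.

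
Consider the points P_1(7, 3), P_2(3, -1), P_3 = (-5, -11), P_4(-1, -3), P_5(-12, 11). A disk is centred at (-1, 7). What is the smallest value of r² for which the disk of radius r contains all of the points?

340

The required radius is the distance from (-1, 7) to the farthest point.
Squared distances: 80, 80, 340, 100, 137.
Maximum is 340, attained at P_3.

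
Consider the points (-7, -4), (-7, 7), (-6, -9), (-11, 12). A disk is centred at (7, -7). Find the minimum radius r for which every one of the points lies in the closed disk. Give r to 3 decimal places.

26.173

The required radius is the distance from (7, -7) to the farthest point.
Squared distances: 205, 392, 173, 685.
Maximum is 685, attained at (-11, 12).
r = √685 ≈ 26.173.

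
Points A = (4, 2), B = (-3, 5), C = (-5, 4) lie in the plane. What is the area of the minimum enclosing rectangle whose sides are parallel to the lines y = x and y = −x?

38.5

In coordinates u = x + y, v = x − y the rectangle is axis-aligned; the map (x,y)→(u,v) scales areas by 2.
u-values: 6, 2, -1; range = 6 − (-1) = 7.
v-values: 2, -8, -9; range = 2 − (-9) = 11.
Area = (7 × 11) / 2 = 38.5.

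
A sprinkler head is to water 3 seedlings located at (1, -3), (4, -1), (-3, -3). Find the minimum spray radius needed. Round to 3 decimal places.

3.640

Call the three points A, B, C in the order given.
Side lengths²: AB² = 13, AC² = 16, BC² = 53.
Since BC² = 53 ≥ 16 + 13 = 29, the angle opposite BC is not acute, so the smallest enclosing circle has BC as diameter.
Centre = midpoint of BC = (0.5, -2), r² = 53/4 = 13.25.
r = √(13.25) ≈ 3.640.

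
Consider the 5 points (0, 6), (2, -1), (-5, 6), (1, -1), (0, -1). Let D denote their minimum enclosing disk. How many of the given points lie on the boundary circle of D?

2

The minimum enclosing circle of a finite set is fixed by two of the points (as a diameter) or three (as a circumcircle).
The farthest pair is (2, -1)–(-5, 6) with squared distance 98. The circle on this segment as diameter has centre (-1.5, 2.5) and r² = 98/4 = 24.5.
Check (0, 6): distance² to centre = 14.5 ≤ 24.5, so it lies inside.
All remaining points lie in this disk, and no smaller disk contains both endpoints, so this is the minimum enclosing circle.
The points at distance exactly r from the centre are (2, -1), (-5, 6) — 2 points.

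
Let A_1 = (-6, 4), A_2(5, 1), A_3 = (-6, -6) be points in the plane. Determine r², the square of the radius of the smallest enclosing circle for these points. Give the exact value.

Side lengths²: A_1A_2² = 130, A_1A_3² = 100, A_2A_3² = 170.
Since A_2A_3² = 170 < 130 + 100 = 230, the triangle is acute, so the smallest enclosing circle is the circumcircle.
Circumcentre = (-16/11, -1), r² = 5525/121.

5525/121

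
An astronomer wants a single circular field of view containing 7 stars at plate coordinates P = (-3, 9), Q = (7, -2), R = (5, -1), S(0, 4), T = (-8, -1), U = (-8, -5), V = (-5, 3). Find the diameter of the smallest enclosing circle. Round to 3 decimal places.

17.337

A smallest enclosing disk is always determined by at most three of the input points on its boundary.
The minimum enclosing circle is determined by three boundary points: P, Q, U.
Their circumcentre is (-1.3, 0.5) with r² = 75.14.
The farthest remaining point T is at distance² 47.14 ≤ 75.14.
Diameter = 2r = 2√(75.14) ≈ 17.337.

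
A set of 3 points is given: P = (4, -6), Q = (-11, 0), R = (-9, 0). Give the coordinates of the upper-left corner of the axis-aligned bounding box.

(-11, 0)

x-range [-11, 4], y-range [-6, 0].
The upper-left corner is (-11, 0).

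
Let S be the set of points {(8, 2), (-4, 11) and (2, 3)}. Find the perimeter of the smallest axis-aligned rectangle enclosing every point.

42

Width = max x − min x = 8 − (-4) = 12.
Height = max y − min y = 11 − 2 = 9.
Perimeter = 2(12 + 9) = 42.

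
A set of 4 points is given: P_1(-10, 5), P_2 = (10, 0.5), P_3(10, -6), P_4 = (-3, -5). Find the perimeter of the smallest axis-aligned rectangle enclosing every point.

62

Width = max x − min x = 10 − (-10) = 20.
Height = max y − min y = 5 − (-6) = 11.
Perimeter = 2(20 + 11) = 62.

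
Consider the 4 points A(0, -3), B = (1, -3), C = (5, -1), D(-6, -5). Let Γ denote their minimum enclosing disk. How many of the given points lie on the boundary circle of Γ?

2

The minimum enclosing circle of a finite set is fixed by two of the points (as a diameter) or three (as a circumcircle).
The farthest pair is C–D with squared distance 137. The circle on this segment as diameter has centre (-0.5, -3) and r² = 137/4 = 34.25.
Check A: distance² to centre = 0.25 ≤ 34.25, so it lies inside.
All remaining points lie in this disk, and no smaller disk contains both endpoints, so this is the minimum enclosing circle.
The points at distance exactly r from the centre are C, D — 2 points.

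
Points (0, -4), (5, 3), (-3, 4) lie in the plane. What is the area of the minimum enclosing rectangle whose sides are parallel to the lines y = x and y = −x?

In coordinates u = x + y, v = x − y the rectangle is axis-aligned; the map (x,y)→(u,v) scales areas by 2.
u-values: -4, 8, 1; range = 8 − (-4) = 12.
v-values: 4, 2, -7; range = 4 − (-7) = 11.
Area = (12 × 11) / 2 = 66.

66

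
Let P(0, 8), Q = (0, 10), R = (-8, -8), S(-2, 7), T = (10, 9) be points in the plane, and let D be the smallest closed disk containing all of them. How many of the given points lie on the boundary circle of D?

2

By Welzl's lemma the MEC is supported by two points (diametrically opposite) or three points (on a circumcircle).
The farthest pair is R–T with squared distance 613. The circle on this segment as diameter has centre (1, 0.5) and r² = 613/4 = 153.25.
Check P: distance² to centre = 57.25 ≤ 153.25, so it lies inside.
All remaining points lie in this disk, and no smaller disk contains both endpoints, so this is the minimum enclosing circle.
The points at distance exactly r from the centre are R, T — 2 points.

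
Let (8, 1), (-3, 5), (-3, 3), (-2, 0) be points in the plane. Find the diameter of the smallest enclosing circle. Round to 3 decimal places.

11.705

A smallest enclosing disk is always determined by at most three of the input points on its boundary.
The farthest pair is (8, 1)–(-3, 5) with squared distance 137. The circle on this segment as diameter has centre (2.5, 3) and r² = 137/4 = 34.25.
Check (-3, 3): distance² to centre = 30.25 ≤ 34.25, so it lies inside.
All remaining points lie in this disk, and no smaller disk contains both endpoints, so this is the minimum enclosing circle.
Diameter = 2r = 2√(34.25) ≈ 11.705.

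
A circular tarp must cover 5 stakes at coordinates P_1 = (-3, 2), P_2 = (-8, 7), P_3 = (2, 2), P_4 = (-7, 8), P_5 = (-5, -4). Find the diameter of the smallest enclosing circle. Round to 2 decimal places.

12.64

The minimum enclosing circle of a finite set is fixed by two of the points (as a diameter) or three (as a circumcircle).
The minimum enclosing circle is determined by three boundary points: P_3, P_4, P_5.
Their circumcentre is (-4.3125, 2.28125) with r² = 39.9267578125.
The farthest remaining point P_2 is at distance² 35.8642578125 ≤ 39.9267578125.
Diameter = 2r = 2√(39.9267578125) ≈ 12.64.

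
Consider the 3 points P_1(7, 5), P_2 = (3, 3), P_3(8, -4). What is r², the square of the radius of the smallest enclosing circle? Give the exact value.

Side lengths²: P_1P_2² = 20, P_1P_3² = 82, P_2P_3² = 74.
Since P_1P_3² = 82 < 74 + 20 = 94, the triangle is acute, so the smallest enclosing circle is the circumcircle.
Circumcentre = (129/19, 8/19), r² = 7585/361.

7585/361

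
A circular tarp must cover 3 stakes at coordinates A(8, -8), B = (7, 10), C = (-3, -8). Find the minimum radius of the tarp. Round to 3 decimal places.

10.312

Side lengths²: AB² = 325, AC² = 121, BC² = 424.
Since BC² = 424 < 325 + 121 = 446, the triangle is acute, so the smallest enclosing circle is the circumcircle.
Circumcentre = (2.5, 13/18), r² = 17225/162.
r = √(17225/162) ≈ 10.312.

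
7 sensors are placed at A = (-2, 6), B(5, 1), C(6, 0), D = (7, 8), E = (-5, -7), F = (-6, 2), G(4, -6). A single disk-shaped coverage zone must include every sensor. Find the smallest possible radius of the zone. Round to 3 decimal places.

The farthest pair is D–E with squared distance 369. The circle on this segment as diameter has centre (1, 0.5) and r² = 369/4 = 92.25.
Check A: distance² to centre = 39.25 ≤ 92.25, so it lies inside.
All remaining points lie in this disk, and no smaller disk contains both endpoints, so this is the minimum enclosing circle.
r = √(92.25) ≈ 9.605.

9.605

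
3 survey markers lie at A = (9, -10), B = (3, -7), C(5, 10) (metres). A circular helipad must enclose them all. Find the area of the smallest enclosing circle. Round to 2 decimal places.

Side lengths²: AB² = 45, AC² = 416, BC² = 293.
Since AC² = 416 ≥ 293 + 45 = 338, the angle opposite AC is not acute, so the smallest enclosing circle has AC as diameter.
Centre = midpoint of AC = (7, 0), r² = 416/4 = 104.
Area = π·r² = π·104 ≈ 326.73.

326.73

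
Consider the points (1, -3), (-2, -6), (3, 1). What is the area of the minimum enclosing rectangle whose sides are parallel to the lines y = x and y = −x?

In coordinates u = x + y, v = x − y the rectangle is axis-aligned; the map (x,y)→(u,v) scales areas by 2.
u-values: -2, -8, 4; range = 4 − (-8) = 12.
v-values: 4, 4, 2; range = 4 − 2 = 2.
Area = (12 × 2) / 2 = 12.

12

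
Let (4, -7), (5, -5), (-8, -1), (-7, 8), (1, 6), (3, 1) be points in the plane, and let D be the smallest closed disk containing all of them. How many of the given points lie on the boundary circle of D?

A smallest enclosing disk is always determined by at most three of the input points on its boundary.
The farthest pair is (4, -7)–(-7, 8) with squared distance 346. The circle on this segment as diameter has centre (-1.5, 0.5) and r² = 346/4 = 86.5.
Check (5, -5): distance² to centre = 72.5 ≤ 86.5, so it lies inside.
All remaining points lie in this disk, and no smaller disk contains both endpoints, so this is the minimum enclosing circle.
The points at distance exactly r from the centre are (4, -7), (-7, 8) — 2 points.

2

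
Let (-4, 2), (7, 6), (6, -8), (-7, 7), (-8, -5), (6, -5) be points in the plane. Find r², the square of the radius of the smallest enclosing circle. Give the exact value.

98.5

The minimum enclosing circle of a finite set is fixed by two of the points (as a diameter) or three (as a circumcircle).
The farthest pair is (6, -8)–(-7, 7) with squared distance 394. The circle on this segment as diameter has centre (-0.5, -0.5) and r² = 394/4 = 98.5.
Check (-4, 2): distance² to centre = 18.5 ≤ 98.5, so it lies inside.
All remaining points lie in this disk, and no smaller disk contains both endpoints, so this is the minimum enclosing circle.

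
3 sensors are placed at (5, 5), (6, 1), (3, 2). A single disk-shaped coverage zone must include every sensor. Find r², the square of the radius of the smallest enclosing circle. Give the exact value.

Call the three points A, B, C in the order given.
Side lengths²: AB² = 17, AC² = 13, BC² = 10.
Since AB² = 17 < 13 + 10 = 23, the triangle is acute, so the smallest enclosing circle is the circumcircle.
Circumcentre = (109/22, 63/22), r² = 1105/242.

1105/242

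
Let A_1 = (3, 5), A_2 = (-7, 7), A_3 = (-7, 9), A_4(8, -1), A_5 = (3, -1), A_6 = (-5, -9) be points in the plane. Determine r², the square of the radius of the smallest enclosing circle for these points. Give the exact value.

99.3512

By Welzl's lemma the MEC is supported by two points (diametrically opposite) or three points (on a circumcircle).
The minimum enclosing circle is determined by three boundary points: A_3, A_4, A_6.
Their circumcentre is (-1.86, 0.46) with r² = 99.3512.
The farthest remaining point A_2 is at distance² 69.1912 ≤ 99.3512.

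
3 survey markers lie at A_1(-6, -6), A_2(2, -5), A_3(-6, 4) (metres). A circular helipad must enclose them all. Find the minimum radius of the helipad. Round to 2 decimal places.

6.07

Side lengths²: A_1A_2² = 65, A_1A_3² = 100, A_2A_3² = 145.
Since A_2A_3² = 145 < 100 + 65 = 165, the triangle is acute, so the smallest enclosing circle is the circumcircle.
Circumcentre = (-2.5625, -1), r² = 36.81640625.
r = √(36.81640625) ≈ 6.07.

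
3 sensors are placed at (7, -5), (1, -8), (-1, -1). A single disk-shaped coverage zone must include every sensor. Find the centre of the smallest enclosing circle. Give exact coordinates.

(2.625, -3.75)

Call the three points A, B, C in the order given.
Side lengths²: AB² = 45, AC² = 80, BC² = 53.
Since AC² = 80 < 53 + 45 = 98, the triangle is acute, so the smallest enclosing circle is the circumcircle.
Circumcentre = (2.625, -3.75), r² = 20.703125.
Centre = (2.625, -3.75).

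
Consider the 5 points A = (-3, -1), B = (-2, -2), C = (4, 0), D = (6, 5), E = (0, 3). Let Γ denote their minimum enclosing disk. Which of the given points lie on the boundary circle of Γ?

The minimum enclosing circle of a finite set is fixed by two of the points (as a diameter) or three (as a circumcircle).
The farthest pair is A–D with squared distance 117. The circle on this segment as diameter has centre (1.5, 2) and r² = 117/4 = 29.25.
Check B: distance² to centre = 28.25 ≤ 29.25, so it lies inside.
All remaining points lie in this disk, and no smaller disk contains both endpoints, so this is the minimum enclosing circle.
The points at distance exactly r from the centre are A, D — 2 points.

A, D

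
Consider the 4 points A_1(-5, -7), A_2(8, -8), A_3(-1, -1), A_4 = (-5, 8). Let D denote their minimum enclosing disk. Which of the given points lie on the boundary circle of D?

The minimum enclosing circle of a finite set is fixed by two of the points (as a diameter) or three (as a circumcircle).
The farthest pair is A_2–A_4 with squared distance 425. The circle on this segment as diameter has centre (1.5, 0) and r² = 425/4 = 106.25.
Check A_1: distance² to centre = 91.25 ≤ 106.25, so it lies inside.
All remaining points lie in this disk, and no smaller disk contains both endpoints, so this is the minimum enclosing circle.
The points at distance exactly r from the centre are A_2, A_4 — 2 points.

A_2, A_4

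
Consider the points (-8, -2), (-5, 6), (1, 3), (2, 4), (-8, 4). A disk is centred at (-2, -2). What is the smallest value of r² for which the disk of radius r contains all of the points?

73

The required radius is the distance from (-2, -2) to the farthest point.
Squared distances: 36, 73, 34, 52, 72.
Maximum is 73, attained at (-5, 6).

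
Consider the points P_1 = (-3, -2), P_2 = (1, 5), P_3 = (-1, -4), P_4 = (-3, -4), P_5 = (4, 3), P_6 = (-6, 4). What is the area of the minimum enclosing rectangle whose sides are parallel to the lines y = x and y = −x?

91

In coordinates u = x + y, v = x − y the rectangle is axis-aligned; the map (x,y)→(u,v) scales areas by 2.
u-values: -5, 6, -5, -7, 7, -2; range = 7 − (-7) = 14.
v-values: -1, -4, 3, 1, 1, -10; range = 3 − (-10) = 13.
Area = (14 × 13) / 2 = 91.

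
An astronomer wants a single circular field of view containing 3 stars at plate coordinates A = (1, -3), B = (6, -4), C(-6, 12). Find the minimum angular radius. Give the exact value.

10

Side lengths²: AB² = 26, AC² = 274, BC² = 400.
Since BC² = 400 ≥ 274 + 26 = 300, the angle opposite BC is not acute, so the smallest enclosing circle has BC as diameter.
Centre = midpoint of BC = (0, 4), r² = 400/4 = 100.
r = √100 = 10.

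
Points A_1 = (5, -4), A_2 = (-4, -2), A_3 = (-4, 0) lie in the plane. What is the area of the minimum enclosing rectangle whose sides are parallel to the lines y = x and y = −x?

In coordinates u = x + y, v = x − y the rectangle is axis-aligned; the map (x,y)→(u,v) scales areas by 2.
u-values: 1, -6, -4; range = 1 − (-6) = 7.
v-values: 9, -2, -4; range = 9 − (-4) = 13.
Area = (7 × 13) / 2 = 45.5.

45.5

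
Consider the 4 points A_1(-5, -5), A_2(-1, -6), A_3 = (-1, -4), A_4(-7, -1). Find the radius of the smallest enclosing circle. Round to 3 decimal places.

3.905

The minimum enclosing circle of a finite set is fixed by two of the points (as a diameter) or three (as a circumcircle).
The farthest pair is A_2–A_4 with squared distance 61. The circle on this segment as diameter has centre (-4, -3.5) and r² = 61/4 = 15.25.
Check A_1: distance² to centre = 3.25 ≤ 15.25, so it lies inside.
All remaining points lie in this disk, and no smaller disk contains both endpoints, so this is the minimum enclosing circle.
r = √(15.25) ≈ 3.905.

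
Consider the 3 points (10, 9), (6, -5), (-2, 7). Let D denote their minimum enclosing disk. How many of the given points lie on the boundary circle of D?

3

Call the three points A, B, C in the order given.
Side lengths²: AB² = 212, AC² = 148, BC² = 208.
Since AB² = 212 < 208 + 148 = 356, the triangle is acute, so the smallest enclosing circle is the circumcircle.
Circumcentre = (4.85, 2.9), r² = 63.7325.
The points at distance exactly r from the centre are (10, 9), (6, -5), (-2, 7) — 3 points.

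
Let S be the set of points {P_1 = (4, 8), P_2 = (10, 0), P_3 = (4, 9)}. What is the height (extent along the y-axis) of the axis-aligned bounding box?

max y = 9, min y = 0, so height = 9.

9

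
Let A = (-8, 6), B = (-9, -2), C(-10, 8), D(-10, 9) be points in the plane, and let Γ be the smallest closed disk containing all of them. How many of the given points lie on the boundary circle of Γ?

The farthest pair is B–D with squared distance 122. The circle on this segment as diameter has centre (-9.5, 3.5) and r² = 122/4 = 30.5.
Check A: distance² to centre = 8.5 ≤ 30.5, so it lies inside.
All remaining points lie in this disk, and no smaller disk contains both endpoints, so this is the minimum enclosing circle.
The points at distance exactly r from the centre are B, D — 2 points.

2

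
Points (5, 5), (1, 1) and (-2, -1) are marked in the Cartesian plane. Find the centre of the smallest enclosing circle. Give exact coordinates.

(1.5, 2)

Call the three points A, B, C in the order given.
Side lengths²: AB² = 32, AC² = 85, BC² = 13.
Since AC² = 85 ≥ 32 + 13 = 45, the angle opposite AC is not acute, so the smallest enclosing circle has AC as diameter.
Centre = midpoint of AC = (1.5, 2), r² = 85/4 = 21.25.
Centre = (1.5, 2).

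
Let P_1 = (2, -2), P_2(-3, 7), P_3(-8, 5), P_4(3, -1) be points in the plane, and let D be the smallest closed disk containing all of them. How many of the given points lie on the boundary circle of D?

2

The minimum enclosing circle of a finite set is fixed by two of the points (as a diameter) or three (as a circumcircle).
The farthest pair is P_3–P_4 with squared distance 157. The circle on this segment as diameter has centre (-2.5, 2) and r² = 157/4 = 39.25.
Check P_1: distance² to centre = 36.25 ≤ 39.25, so it lies inside.
All remaining points lie in this disk, and no smaller disk contains both endpoints, so this is the minimum enclosing circle.
The points at distance exactly r from the centre are P_3, P_4 — 2 points.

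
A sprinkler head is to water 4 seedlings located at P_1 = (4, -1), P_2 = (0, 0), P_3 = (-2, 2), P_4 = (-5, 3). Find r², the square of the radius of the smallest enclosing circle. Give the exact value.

The minimum enclosing circle of a finite set is fixed by two of the points (as a diameter) or three (as a circumcircle).
The farthest pair is P_1–P_4 with squared distance 97. The circle on this segment as diameter has centre (-0.5, 1) and r² = 97/4 = 24.25.
Check P_2: distance² to centre = 1.25 ≤ 24.25, so it lies inside.
All remaining points lie in this disk, and no smaller disk contains both endpoints, so this is the minimum enclosing circle.

24.25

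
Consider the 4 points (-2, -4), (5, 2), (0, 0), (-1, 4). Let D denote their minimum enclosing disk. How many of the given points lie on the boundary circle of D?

3

By Welzl's lemma the MEC is supported by two points (diametrically opposite) or three points (on a circumcircle).
The minimum enclosing circle is determined by three boundary points: (-2, -4), (5, 2), (-1, 4).
Their circumcentre is (0.9, -0.3) with r² = 22.1.
The farthest remaining point (0, 0) is at distance² 0.9 ≤ 22.1.
The points at distance exactly r from the centre are (-2, -4), (5, 2), (-1, 4) — 3 points.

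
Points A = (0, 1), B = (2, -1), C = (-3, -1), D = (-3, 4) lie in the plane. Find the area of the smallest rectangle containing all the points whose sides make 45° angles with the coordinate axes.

In coordinates u = x + y, v = x − y the rectangle is axis-aligned; the map (x,y)→(u,v) scales areas by 2.
u-values: 1, 1, -4, 1; range = 1 − (-4) = 5.
v-values: -1, 3, -2, -7; range = 3 − (-7) = 10.
Area = (5 × 10) / 2 = 25.

25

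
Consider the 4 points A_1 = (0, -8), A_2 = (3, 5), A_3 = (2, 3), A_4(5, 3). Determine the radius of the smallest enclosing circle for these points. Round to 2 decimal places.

The minimum enclosing circle of a finite set is fixed by two of the points (as a diameter) or three (as a circumcircle).
The farthest pair is A_1–A_2 with squared distance 178. The circle on this segment as diameter has centre (1.5, -1.5) and r² = 178/4 = 44.5.
Check A_3: distance² to centre = 20.5 ≤ 44.5, so it lies inside.
All remaining points lie in this disk, and no smaller disk contains both endpoints, so this is the minimum enclosing circle.
r = √(44.5) ≈ 6.67.

6.67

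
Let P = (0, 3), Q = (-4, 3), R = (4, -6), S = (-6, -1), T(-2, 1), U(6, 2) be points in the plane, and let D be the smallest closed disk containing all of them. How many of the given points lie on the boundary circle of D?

A smallest enclosing disk is always determined by at most three of the input points on its boundary.
The minimum enclosing circle is determined by three boundary points: R, S, U.
Their circumcentre is (1/3, -5/6) with r² = 1445/36.
The farthest remaining point Q is at distance² 1205/36 ≤ 1445/36.
The points at distance exactly r from the centre are R, S, U — 3 points.

3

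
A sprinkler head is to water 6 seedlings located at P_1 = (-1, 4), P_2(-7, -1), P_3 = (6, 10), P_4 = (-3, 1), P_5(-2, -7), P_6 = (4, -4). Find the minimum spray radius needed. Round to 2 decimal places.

By Welzl's lemma the MEC is supported by two points (diametrically opposite) or three points (on a circumcircle).
The farthest pair is P_3–P_5 with squared distance 353. The circle on this segment as diameter has centre (2, 1.5) and r² = 353/4 = 88.25.
Check P_1: distance² to centre = 15.25 ≤ 88.25, so it lies inside.
All remaining points lie in this disk, and no smaller disk contains both endpoints, so this is the minimum enclosing circle.
r = √(88.25) ≈ 9.39.

9.39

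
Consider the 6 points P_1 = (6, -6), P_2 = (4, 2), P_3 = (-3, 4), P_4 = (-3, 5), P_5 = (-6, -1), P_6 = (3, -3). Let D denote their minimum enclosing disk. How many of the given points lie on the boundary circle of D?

The minimum enclosing circle is determined by three boundary points: P_1, P_4, P_5.
Their circumcentre is (65/58, -47/58) with r² = 85345/1682.
The farthest remaining point P_3 is at distance² 67481/1682 ≤ 85345/1682.
The points at distance exactly r from the centre are P_1, P_4, P_5 — 3 points.

3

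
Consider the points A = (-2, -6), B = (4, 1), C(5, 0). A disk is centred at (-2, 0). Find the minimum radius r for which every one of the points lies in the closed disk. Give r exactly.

7

The required radius is the distance from (-2, 0) to the farthest point.
Squared distances: 36, 37, 49.
Maximum is 49, attained at C.
r = √49 = 7.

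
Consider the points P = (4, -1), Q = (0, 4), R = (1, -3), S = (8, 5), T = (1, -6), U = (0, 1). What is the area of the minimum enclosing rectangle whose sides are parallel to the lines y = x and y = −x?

99

In coordinates u = x + y, v = x − y the rectangle is axis-aligned; the map (x,y)→(u,v) scales areas by 2.
u-values: 3, 4, -2, 13, -5, 1; range = 13 − (-5) = 18.
v-values: 5, -4, 4, 3, 7, -1; range = 7 − (-4) = 11.
Area = (18 × 11) / 2 = 99.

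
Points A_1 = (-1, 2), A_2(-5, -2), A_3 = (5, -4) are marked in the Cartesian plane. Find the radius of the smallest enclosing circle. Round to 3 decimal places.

Side lengths²: A_1A_2² = 32, A_1A_3² = 72, A_2A_3² = 104.
Since A_2A_3² = 104 ≥ 72 + 32 = 104, the angle opposite A_2A_3 is not acute, so the smallest enclosing circle has A_2A_3 as diameter.
Centre = midpoint of A_2A_3 = (0, -3), r² = 104/4 = 26.
r = √26 ≈ 5.099.

5.099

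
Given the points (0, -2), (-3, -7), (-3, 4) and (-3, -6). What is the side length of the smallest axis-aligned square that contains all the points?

The bounding box has width 3 and height 11.
An axis-aligned square enclosing the set must have side ≥ max(width, height).
So the minimum side is max(3, 11) = 11.

11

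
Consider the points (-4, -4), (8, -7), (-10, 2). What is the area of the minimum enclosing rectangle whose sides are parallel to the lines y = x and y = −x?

In coordinates u = x + y, v = x − y the rectangle is axis-aligned; the map (x,y)→(u,v) scales areas by 2.
u-values: -8, 1, -8; range = 1 − (-8) = 9.
v-values: 0, 15, -12; range = 15 − (-12) = 27.
Area = (9 × 27) / 2 = 121.5.

121.5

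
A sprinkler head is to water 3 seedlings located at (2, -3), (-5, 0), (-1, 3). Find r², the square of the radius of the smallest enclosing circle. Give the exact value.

3625/242

Call the three points A, B, C in the order given.
Side lengths²: AB² = 58, AC² = 45, BC² = 25.
Since AB² = 58 < 45 + 25 = 70, the triangle is acute, so the smallest enclosing circle is the circumcircle.
Circumcentre = (-27/22, -19/22), r² = 3625/242.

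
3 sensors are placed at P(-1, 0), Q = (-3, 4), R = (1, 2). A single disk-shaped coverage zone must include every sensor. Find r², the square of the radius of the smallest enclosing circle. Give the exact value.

Side lengths²: PQ² = 20, PR² = 8, QR² = 20.
Since QR² = 20 < 20 + 8 = 28, the triangle is acute, so the smallest enclosing circle is the circumcircle.
Circumcentre = (-4/3, 7/3), r² = 50/9.

50/9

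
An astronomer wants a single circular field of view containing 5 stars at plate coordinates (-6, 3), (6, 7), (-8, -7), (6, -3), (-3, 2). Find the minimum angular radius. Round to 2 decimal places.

A smallest enclosing disk is always determined by at most three of the input points on its boundary.
The farthest pair is (6, 7)–(-8, -7) with squared distance 392. The circle on this segment as diameter has centre (-1, 0) and r² = 392/4 = 98.
Check (-6, 3): distance² to centre = 34 ≤ 98, so it lies inside.
All remaining points lie in this disk, and no smaller disk contains both endpoints, so this is the minimum enclosing circle.
r = √98 ≈ 9.90.

9.90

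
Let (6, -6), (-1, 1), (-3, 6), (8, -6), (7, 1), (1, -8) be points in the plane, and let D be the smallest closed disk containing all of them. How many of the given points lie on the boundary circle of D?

The minimum enclosing circle of a finite set is fixed by two of the points (as a diameter) or three (as a circumcircle).
The farthest pair is (-3, 6)–(8, -6) with squared distance 265. The circle on this segment as diameter has centre (2.5, 0) and r² = 265/4 = 66.25.
Check (6, -6): distance² to centre = 48.25 ≤ 66.25, so it lies inside.
All remaining points lie in this disk, and no smaller disk contains both endpoints, so this is the minimum enclosing circle.
The points at distance exactly r from the centre are (-3, 6), (8, -6), (1, -8) — 3 points.

3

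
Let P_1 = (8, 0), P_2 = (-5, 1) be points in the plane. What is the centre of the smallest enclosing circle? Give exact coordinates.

The smallest circle enclosing two points has them as diameter endpoints.
Centre = midpoint = (1.5, 0.5); r² = |P_1P_2|²/4 = 170/4 = 42.5.
Centre = (1.5, 0.5).

(1.5, 0.5)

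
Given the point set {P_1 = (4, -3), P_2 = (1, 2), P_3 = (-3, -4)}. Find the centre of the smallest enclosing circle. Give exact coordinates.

Side lengths²: P_1P_2² = 34, P_1P_3² = 50, P_2P_3² = 52.
Since P_2P_3² = 52 < 50 + 34 = 84, the triangle is acute, so the smallest enclosing circle is the circumcircle.
Circumcentre = (5/19, -35/19), r² = 5525/361.
Centre = (5/19, -35/19).

(5/19, -35/19)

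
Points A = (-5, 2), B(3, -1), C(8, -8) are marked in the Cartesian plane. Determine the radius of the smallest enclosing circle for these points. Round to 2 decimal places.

8.20

Side lengths²: AB² = 73, AC² = 269, BC² = 74.
Since AC² = 269 ≥ 74 + 73 = 147, the angle opposite AC is not acute, so the smallest enclosing circle has AC as diameter.
Centre = midpoint of AC = (1.5, -3), r² = 269/4 = 67.25.
r = √(67.25) ≈ 8.20.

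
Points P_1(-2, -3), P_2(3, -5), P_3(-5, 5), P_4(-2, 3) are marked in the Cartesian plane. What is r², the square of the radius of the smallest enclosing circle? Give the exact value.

41

A smallest enclosing disk is always determined by at most three of the input points on its boundary.
The farthest pair is P_2–P_3 with squared distance 164. The circle on this segment as diameter has centre (-1, 0) and r² = 164/4 = 41.
Check P_1: distance² to centre = 10 ≤ 41, so it lies inside.
All remaining points lie in this disk, and no smaller disk contains both endpoints, so this is the minimum enclosing circle.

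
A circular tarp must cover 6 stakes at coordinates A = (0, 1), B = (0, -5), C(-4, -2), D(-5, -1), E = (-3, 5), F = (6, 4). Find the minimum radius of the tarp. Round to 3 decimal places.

6.064

By Welzl's lemma the MEC is supported by two points (diametrically opposite) or three points (on a circumcircle).
The minimum enclosing circle is determined by three boundary points: B, D, F.
Their circumcentre is (33/46, 47/46) with r² = 38909/1058.
The farthest remaining point C is at distance² 33205/1058 ≤ 38909/1058.
r = √(38909/1058) ≈ 6.064.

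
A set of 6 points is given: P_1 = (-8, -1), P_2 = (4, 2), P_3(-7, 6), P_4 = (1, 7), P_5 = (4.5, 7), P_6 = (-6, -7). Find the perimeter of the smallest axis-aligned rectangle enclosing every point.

53

Width = max x − min x = 4.5 − (-8) = 12.5.
Height = max y − min y = 7 − (-7) = 14.
Perimeter = 2(12.5 + 14) = 53.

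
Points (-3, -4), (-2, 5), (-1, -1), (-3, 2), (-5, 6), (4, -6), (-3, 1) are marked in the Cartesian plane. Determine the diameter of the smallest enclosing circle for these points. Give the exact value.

15

The minimum enclosing circle of a finite set is fixed by two of the points (as a diameter) or three (as a circumcircle).
The farthest pair is (-5, 6)–(4, -6) with squared distance 225. The circle on this segment as diameter has centre (-0.5, 0) and r² = 225/4 = 56.25.
Check (-3, -4): distance² to centre = 22.25 ≤ 56.25, so it lies inside.
All remaining points lie in this disk, and no smaller disk contains both endpoints, so this is the minimum enclosing circle.
Diameter = 2r = 2√(56.25) = 15.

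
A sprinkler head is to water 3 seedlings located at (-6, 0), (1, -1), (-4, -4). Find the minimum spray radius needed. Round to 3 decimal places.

Call the three points A, B, C in the order given.
Side lengths²: AB² = 50, AC² = 20, BC² = 34.
Since AB² = 50 < 34 + 20 = 54, the triangle is acute, so the smallest enclosing circle is the circumcircle.
Circumcentre = (-33/13, -10/13), r² = 2125/169.
r = √(2125/169) ≈ 3.546.

3.546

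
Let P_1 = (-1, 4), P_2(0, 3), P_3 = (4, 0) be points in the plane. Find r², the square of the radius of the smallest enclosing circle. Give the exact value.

Side lengths²: P_1P_2² = 2, P_1P_3² = 41, P_2P_3² = 25.
Since P_1P_3² = 41 ≥ 25 + 2 = 27, the angle opposite P_1P_3 is not acute, so the smallest enclosing circle has P_1P_3 as diameter.
Centre = midpoint of P_1P_3 = (1.5, 2), r² = 41/4 = 10.25.

10.25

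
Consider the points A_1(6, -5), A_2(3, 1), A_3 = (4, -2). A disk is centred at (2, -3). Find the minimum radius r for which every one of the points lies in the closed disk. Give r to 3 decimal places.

4.472

The required radius is the distance from (2, -3) to the farthest point.
Squared distances: 20, 17, 5.
Maximum is 20, attained at A_1.
r = √20 ≈ 4.472.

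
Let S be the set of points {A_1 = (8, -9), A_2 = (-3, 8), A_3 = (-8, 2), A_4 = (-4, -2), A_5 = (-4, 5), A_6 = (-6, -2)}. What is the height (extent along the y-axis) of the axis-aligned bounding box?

max y = 8, min y = -9, so height = 17.

17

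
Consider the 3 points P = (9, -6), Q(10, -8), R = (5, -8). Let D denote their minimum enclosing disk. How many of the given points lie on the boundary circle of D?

3

Side lengths²: PQ² = 5, PR² = 20, QR² = 25.
Since QR² = 25 ≥ 20 + 5 = 25, the angle opposite QR is not acute, so the smallest enclosing circle has QR as diameter.
Centre = midpoint of QR = (7.5, -8), r² = 25/4 = 6.25.
The points at distance exactly r from the centre are P, Q, R — 3 points.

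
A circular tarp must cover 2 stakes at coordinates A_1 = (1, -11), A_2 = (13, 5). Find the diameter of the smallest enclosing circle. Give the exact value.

The smallest circle enclosing two points has them as diameter endpoints.
Centre = midpoint = (7, -3); r² = |A_1A_2|²/4 = 400/4 = 100.
Diameter = 2r = 2√100 = 20.

20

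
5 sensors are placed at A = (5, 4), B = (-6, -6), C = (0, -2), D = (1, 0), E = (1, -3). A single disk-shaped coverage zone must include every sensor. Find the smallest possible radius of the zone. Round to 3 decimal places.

The farthest pair is A–B with squared distance 221. The circle on this segment as diameter has centre (-0.5, -1) and r² = 221/4 = 55.25.
Check C: distance² to centre = 1.25 ≤ 55.25, so it lies inside.
All remaining points lie in this disk, and no smaller disk contains both endpoints, so this is the minimum enclosing circle.
r = √(55.25) ≈ 7.433.

7.433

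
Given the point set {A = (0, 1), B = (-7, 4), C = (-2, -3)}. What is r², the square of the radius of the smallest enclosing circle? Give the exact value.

Side lengths²: AB² = 58, AC² = 20, BC² = 74.
Since BC² = 74 < 58 + 20 = 78, the triangle is acute, so the smallest enclosing circle is the circumcircle.
Circumcentre = (-73/17, 11/17), r² = 5365/289.

5365/289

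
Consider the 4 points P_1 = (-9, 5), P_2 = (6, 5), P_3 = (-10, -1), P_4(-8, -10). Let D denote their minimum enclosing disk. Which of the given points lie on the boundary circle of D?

P_1, P_2, P_4

A smallest enclosing disk is always determined by at most three of the input points on its boundary.
The minimum enclosing circle is determined by three boundary points: P_1, P_2, P_4.
Their circumcentre is (-1.5, -61/30) with r² = 47573/450.
The farthest remaining point P_3 is at distance² 32993/450 ≤ 47573/450.
The points at distance exactly r from the centre are P_1, P_2, P_4 — 3 points.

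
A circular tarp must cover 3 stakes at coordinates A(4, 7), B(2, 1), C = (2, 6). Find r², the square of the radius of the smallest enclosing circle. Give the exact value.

10

Side lengths²: AB² = 40, AC² = 5, BC² = 25.
Since AB² = 40 ≥ 25 + 5 = 30, the angle opposite AB is not acute, so the smallest enclosing circle has AB as diameter.
Centre = midpoint of AB = (3, 4), r² = 40/4 = 10.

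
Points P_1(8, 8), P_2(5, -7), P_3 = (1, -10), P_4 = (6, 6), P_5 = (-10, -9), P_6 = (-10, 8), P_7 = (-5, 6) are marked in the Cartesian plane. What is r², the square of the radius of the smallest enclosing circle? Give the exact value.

The farthest pair is P_1–P_5 with squared distance 613. The circle on this segment as diameter has centre (-1, -0.5) and r² = 613/4 = 153.25.
Check P_2: distance² to centre = 78.25 ≤ 153.25, so it lies inside.
All remaining points lie in this disk, and no smaller disk contains both endpoints, so this is the minimum enclosing circle.

153.25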